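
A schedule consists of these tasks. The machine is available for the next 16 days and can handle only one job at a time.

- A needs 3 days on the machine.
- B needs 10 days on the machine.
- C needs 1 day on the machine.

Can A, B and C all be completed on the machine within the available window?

Running back to back, the jobs need 3 + 10 + 1 = 14 days on the machine.
Since 14 ≤ 16, they fit within the window.

Yes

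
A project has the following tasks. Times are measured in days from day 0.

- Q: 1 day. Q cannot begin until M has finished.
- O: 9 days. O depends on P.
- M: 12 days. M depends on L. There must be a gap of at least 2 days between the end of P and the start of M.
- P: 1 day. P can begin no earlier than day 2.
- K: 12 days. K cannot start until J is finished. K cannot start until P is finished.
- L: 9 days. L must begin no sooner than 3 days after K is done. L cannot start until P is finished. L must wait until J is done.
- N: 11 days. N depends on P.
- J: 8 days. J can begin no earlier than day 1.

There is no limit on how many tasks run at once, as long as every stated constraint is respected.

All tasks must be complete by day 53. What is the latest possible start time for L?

Q must finish by day 53; it takes 1 day, so it must start by 53 − 1 = day 52.
Since Q (must start by day 52) depends on it, M must finish by day 52. Backing off its 12-day duration gives a latest start of day 40.
L must finish before M (must start by day 40). With a 9-day duration, L must start by 40 − 9 = day 31.

31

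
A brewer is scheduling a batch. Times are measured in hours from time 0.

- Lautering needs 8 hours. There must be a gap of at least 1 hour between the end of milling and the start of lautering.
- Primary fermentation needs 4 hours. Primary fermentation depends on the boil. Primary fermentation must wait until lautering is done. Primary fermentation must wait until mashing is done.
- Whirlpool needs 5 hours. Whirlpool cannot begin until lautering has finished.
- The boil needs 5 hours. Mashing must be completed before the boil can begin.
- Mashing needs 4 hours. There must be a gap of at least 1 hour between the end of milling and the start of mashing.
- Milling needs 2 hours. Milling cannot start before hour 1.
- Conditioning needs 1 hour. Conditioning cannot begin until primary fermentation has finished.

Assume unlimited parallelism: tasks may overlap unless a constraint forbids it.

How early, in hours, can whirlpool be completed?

After its own release at hour 1, milling can start at hour 1 and finishes at hour 3.
After milling (finishes hour 3, plus 1-hour gap → hour 4), lautering can start at hour 4 and finishes at hour 12.
Whirlpool waits on lautering (finishes hour 12), so it starts at hour 12 and finishes at 12 + 5 = hour 17.

17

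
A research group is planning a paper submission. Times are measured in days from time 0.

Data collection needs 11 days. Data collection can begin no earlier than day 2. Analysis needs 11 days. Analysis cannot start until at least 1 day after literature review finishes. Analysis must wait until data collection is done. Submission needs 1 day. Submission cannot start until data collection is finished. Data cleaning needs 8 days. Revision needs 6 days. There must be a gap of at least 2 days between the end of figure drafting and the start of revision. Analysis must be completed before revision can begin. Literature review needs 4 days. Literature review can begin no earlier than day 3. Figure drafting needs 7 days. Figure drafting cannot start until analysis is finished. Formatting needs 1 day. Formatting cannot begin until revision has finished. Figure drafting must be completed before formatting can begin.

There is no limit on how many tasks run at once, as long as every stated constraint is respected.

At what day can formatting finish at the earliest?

After its own release at day 2, data collection can start at day 2 and finishes at day 13.
Literature review cannot begin until its own release at day 3. It runs from day 3 to 3 + 4 = day 7.
Analysis has to wait for literature review (finishes day 7, plus 1-day gap → day 8); data collection (finishes day 13). The latest of these is day 13, so analysis runs day 13 to 13 + 11 = day 24.
Figure drafting waits on analysis (finishes day 24), so it starts at day 24 and finishes at 24 + 7 = day 31.
Revision has to wait for figure drafting (finishes day 31, plus 2-day gap → day 33); analysis (finishes day 24). The latest of these is day 33, so revision runs day 33 to 33 + 6 = day 39.
Formatting cannot start until revision (finishes day 39); figure drafting (finishes day 31). The controlling bound is day 39, so formatting finishes at 39 + 1 = day 40.

40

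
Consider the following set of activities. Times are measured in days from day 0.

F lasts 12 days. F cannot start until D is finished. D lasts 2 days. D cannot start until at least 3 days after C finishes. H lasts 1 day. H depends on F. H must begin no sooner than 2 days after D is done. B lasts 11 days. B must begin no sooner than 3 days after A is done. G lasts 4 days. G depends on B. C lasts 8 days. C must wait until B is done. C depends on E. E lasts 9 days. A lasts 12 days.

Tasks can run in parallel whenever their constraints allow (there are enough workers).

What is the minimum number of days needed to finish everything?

E can start immediately at day 0; it finishes at day 9.
Nothing blocks A, so it runs from day 0 to day 12.
B waits on A (finishes day 12, plus 3-day gap → day 15), so it starts at day 15 and finishes at 15 + 11 = day 26.
After B (finishes day 26), G can start at day 26 and finishes at day 30.
C cannot start until B (finishes day 26); E (finishes day 9). The controlling bound is day 26, so C finishes at 26 + 8 = day 34.
After C (finishes day 34, plus 3-day gap → day 37), D can start at day 37 and finishes at day 39.
F cannot begin until D (finishes day 39). It runs from day 39 to 39 + 12 = day 51.
For H: F (finishes day 51); D (finishes day 39, plus 2-day gap → day 41). Taking the maximum gives a start of day 51, and it finishes at 51 + 1 = day 52.
All tasks are finished once the last one completes. Finish times: A at 12, B at 26, C at 34, D at 39, E at 9, F at 51, G at 30, H at 52. The latest is day 52.

52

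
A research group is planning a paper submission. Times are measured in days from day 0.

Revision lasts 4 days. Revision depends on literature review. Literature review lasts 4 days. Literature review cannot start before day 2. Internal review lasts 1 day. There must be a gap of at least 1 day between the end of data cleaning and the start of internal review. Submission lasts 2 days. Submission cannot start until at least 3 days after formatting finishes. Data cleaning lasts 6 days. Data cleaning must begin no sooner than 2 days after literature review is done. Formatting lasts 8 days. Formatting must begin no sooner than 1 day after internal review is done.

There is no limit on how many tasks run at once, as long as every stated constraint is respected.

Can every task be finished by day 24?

Literature review waits on its own release at day 2, so it starts at day 2 and finishes at 2 + 4 = day 6.
After literature review (finishes day 6), revision can start at day 6 and finishes at day 10.
After literature review (finishes day 6, plus 2-day gap → day 8), data cleaning can start at day 8 and finishes at day 14.
Internal review cannot begin until data cleaning (finishes day 14, plus 1-day gap → day 15). It runs from day 15 to 15 + 1 = day 16.
Formatting waits on internal review (finishes day 16, plus 1-day gap → day 17), so it starts at day 17 and finishes at 17 + 8 = day 25.
Submission waits on formatting (finishes day 25, plus 3-day gap → day 28), so it starts at day 28 and finishes at 28 + 2 = day 30.
The earliest everything can be done is day 30, which is after the deadline of 24, so it is not possible.

No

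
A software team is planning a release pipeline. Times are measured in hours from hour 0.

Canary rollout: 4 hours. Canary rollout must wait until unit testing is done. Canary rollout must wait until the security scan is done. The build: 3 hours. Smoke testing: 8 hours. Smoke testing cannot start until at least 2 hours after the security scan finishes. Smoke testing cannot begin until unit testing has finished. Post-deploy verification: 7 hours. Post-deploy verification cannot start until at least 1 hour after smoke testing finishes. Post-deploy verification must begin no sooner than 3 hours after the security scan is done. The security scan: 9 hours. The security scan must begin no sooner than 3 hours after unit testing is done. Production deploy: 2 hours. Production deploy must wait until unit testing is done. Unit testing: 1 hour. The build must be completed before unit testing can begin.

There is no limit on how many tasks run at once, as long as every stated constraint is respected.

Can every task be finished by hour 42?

Yes

Nothing blocks the build, so it runs from hour 0 to hour 3.
Unit testing cannot begin until the build (finishes hour 3). It runs from hour 3 to 3 + 1 = hour 4.
Production deploy cannot begin until unit testing (finishes hour 4). It runs from hour 4 to 4 + 2 = hour 6.
The security scan cannot begin until unit testing (finishes hour 4, plus 3-hour gap → hour 7). It runs from hour 7 to 7 + 9 = hour 16.
For canary rollout: unit testing (finishes hour 4); the security scan (finishes hour 16). Taking the maximum gives a start of hour 16, and it finishes at 16 + 4 = hour 20.
Smoke testing has to wait for the security scan (finishes hour 16, plus 2-hour gap → hour 18); unit testing (finishes hour 4). The latest of these is hour 18, so smoke testing runs hour 18 to 18 + 8 = hour 26.
For post-deploy verification: smoke testing (finishes hour 26, plus 1-hour gap → hour 27); the security scan (finishes hour 16, plus 3-hour gap → hour 19). Taking the maximum gives a start of hour 27, and it finishes at 27 + 7 = hour 34.
Every task is finished by hour 34, which is no later than the deadline of 42, so the schedule is feasible.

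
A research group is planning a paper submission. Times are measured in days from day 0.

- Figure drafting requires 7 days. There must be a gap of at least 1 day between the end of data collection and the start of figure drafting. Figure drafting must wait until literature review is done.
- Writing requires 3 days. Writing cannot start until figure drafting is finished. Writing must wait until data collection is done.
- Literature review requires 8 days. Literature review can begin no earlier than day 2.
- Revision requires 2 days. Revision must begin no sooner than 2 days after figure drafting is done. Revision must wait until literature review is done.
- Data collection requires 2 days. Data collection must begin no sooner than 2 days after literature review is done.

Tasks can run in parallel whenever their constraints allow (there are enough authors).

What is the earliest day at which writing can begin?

22

After its own release at day 2, literature review can start at day 2 and finishes at day 10.
After literature review (finishes day 10, plus 2-day gap → day 12), data collection can start at day 12 and finishes at day 14.
Figure drafting needs all of data collection (finishes day 14, plus 1-day gap → day 15); literature review (finishes day 10). That puts its earliest start at day 15; it finishes at 15 + 7 = day 22.
Writing waits on figure drafting (finishes day 22); data collection (finishes day 14). The latest of these is day 22, which is the earliest writing can start.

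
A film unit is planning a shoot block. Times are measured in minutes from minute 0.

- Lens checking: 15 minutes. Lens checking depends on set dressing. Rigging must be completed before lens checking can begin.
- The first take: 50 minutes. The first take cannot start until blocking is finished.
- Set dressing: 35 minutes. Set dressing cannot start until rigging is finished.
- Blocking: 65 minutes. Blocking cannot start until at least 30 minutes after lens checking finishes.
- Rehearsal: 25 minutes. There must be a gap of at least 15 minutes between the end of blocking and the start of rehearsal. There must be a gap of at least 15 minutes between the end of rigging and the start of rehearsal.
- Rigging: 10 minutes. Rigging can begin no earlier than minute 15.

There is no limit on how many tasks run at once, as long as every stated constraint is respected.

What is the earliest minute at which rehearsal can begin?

185

Rigging waits on its own release at minute 15, so it starts at minute 15 and finishes at 15 + 10 = minute 25.
Set dressing cannot begin until rigging (finishes minute 25). It runs from minute 25 to 25 + 35 = minute 60.
Lens checking has to wait for set dressing (finishes minute 60); rigging (finishes minute 25). The latest of these is minute 60, so lens checking runs minute 60 to 60 + 15 = minute 75.
After lens checking (finishes minute 75, plus 30-minute gap → minute 105), blocking can start at minute 105 and finishes at minute 170.
Rehearsal waits on blocking (finishes minute 170, plus 15-minute gap → minute 185); rigging (finishes minute 25, plus 15-minute gap → minute 40). The latest of these is minute 185, which is the earliest rehearsal can start.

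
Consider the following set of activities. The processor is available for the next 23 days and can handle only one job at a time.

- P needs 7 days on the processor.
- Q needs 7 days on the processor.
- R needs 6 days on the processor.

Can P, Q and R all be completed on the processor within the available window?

Running back to back, the jobs need 7 + 7 + 6 = 20 days on the processor.
Since 20 ≤ 23, they fit within the window.

Yes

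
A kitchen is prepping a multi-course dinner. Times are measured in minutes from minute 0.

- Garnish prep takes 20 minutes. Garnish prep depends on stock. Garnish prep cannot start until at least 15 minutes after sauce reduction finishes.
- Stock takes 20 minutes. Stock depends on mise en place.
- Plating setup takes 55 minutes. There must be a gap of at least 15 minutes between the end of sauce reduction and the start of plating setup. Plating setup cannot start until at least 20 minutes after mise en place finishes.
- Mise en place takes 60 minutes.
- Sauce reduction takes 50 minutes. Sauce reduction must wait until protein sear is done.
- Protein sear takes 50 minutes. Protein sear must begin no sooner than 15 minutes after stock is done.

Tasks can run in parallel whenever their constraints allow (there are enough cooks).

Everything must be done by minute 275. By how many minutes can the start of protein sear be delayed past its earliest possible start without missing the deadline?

10

Mise en place has no prerequisites, so it starts at minute 0 and finishes at minute 60.
Stock waits on mise en place (finishes minute 60), so it starts at minute 60 and finishes at 60 + 20 = minute 80.
After stock (finishes minute 80, plus 15-minute gap → minute 95), protein sear can start at minute 95 and finishes at minute 145.

Working backward from the deadline:
Nothing follows plating setup; the deadline of minute 275 is its only limit. It must start by 275 − 55 = minute 220.
Garnish prep has no dependents, so it just needs to finish by minute 275. Starting by 275 − 20 = minute 255 achieves that.
Sauce reduction has several dependents: plating setup (must start by minute 220, minus 15-minute gap → minute 205); garnish prep (must start by minute 255, minus 15-minute gap → minute 240). The earliest of those limits is minute 205, so sauce reduction must start by 205 − 50 = minute 155.
Protein sear has to be done before sauce reduction (must start by minute 155). That means finishing by minute 155, i.e. starting by 155 − 50 = minute 105.
So protein sear can start as early as minute 95 and as late as minute 105, giving 105 − 95 = 10 minutes of slack.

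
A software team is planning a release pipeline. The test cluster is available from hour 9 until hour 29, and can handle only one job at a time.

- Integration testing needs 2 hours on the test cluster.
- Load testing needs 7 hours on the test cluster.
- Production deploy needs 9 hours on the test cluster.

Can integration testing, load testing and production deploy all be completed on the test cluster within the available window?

Yes

The test cluster window is 29 − 9 = 20 hours.
Running back to back, the jobs need 2 + 7 + 9 = 18 hours on the test cluster.
Since 18 ≤ 20, they fit within the window.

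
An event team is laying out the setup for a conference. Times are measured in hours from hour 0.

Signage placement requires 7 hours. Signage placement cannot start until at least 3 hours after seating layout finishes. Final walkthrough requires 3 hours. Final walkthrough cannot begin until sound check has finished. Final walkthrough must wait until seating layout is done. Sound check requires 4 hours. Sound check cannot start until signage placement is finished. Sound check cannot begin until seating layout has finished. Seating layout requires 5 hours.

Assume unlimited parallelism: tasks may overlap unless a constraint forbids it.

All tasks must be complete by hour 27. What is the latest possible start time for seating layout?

5

To finish by hour 27, final walkthrough (duration 3) must start no later than hour 24.
Sound check has to be done before final walkthrough (must start by hour 24). That means finishing by hour 24, i.e. starting by 24 − 4 = hour 20.
Signage placement must finish before sound check (must start by hour 20). With a 7-hour duration, signage placement must start by 20 − 7 = hour 13.
Seating layout has several dependents: signage placement (must start by hour 13, minus 3-hour gap → hour 10); sound check (must start by hour 20); final walkthrough (must start by hour 24). The earliest of those limits is hour 10, so seating layout must start by 10 − 5 = hour 5.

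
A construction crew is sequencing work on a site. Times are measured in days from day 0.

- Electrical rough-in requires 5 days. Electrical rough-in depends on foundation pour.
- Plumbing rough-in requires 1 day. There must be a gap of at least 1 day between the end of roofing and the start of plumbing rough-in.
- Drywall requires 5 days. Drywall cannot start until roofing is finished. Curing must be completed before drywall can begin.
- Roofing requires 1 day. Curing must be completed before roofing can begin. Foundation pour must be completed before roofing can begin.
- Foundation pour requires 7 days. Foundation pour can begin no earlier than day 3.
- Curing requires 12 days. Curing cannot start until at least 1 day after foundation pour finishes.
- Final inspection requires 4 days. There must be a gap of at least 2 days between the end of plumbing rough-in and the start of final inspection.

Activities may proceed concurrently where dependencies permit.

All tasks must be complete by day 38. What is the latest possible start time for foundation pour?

Nothing follows final inspection; the deadline of day 38 is its only limit. It must start by 38 − 4 = day 34.
Plumbing rough-in must finish before final inspection (must start by day 34, minus 2-day gap → day 32). With a 1-day duration, plumbing rough-in must start by 32 − 1 = day 31.
Drywall has no dependents, so it just needs to finish by day 38. Starting by 38 − 5 = day 33 achieves that.
Roofing must finish in time for plumbing rough-in (must start by day 31, minus 1-day gap → day 30); drywall (must start by day 33). The tightest is day 30, so roofing must start by 30 − 1 = day 29.
For curing: roofing (must start by day 29); drywall (must start by day 33). The most restrictive is day 29; with a 12-day duration, curing must start by day 17.
To finish by day 38, electrical rough-in (duration 5) must start no later than day 33.
Foundation pour has several dependents: curing (must start by day 17, minus 1-day gap → day 16); roofing (must start by day 29); electrical rough-in (must start by day 33). The earliest of those limits is day 16, so foundation pour must start by 16 − 7 = day 9.

9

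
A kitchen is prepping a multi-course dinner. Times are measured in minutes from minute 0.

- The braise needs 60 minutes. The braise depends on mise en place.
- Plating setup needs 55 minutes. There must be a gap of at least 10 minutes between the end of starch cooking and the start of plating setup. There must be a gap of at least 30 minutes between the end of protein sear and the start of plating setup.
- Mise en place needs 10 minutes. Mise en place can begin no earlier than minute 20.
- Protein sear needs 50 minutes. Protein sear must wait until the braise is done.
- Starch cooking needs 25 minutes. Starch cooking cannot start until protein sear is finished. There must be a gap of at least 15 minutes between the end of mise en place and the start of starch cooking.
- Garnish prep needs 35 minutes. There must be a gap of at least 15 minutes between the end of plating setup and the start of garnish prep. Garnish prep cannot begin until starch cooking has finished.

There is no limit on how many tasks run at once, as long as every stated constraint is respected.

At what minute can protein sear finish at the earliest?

140

Mise en place cannot begin until its own release at minute 20. It runs from minute 20 to 20 + 10 = minute 30.
The braise waits on mise en place (finishes minute 30), so it starts at minute 30 and finishes at 30 + 60 = minute 90.
Protein sear waits on the braise (finishes minute 90), so it starts at minute 90 and finishes at 90 + 50 = minute 140.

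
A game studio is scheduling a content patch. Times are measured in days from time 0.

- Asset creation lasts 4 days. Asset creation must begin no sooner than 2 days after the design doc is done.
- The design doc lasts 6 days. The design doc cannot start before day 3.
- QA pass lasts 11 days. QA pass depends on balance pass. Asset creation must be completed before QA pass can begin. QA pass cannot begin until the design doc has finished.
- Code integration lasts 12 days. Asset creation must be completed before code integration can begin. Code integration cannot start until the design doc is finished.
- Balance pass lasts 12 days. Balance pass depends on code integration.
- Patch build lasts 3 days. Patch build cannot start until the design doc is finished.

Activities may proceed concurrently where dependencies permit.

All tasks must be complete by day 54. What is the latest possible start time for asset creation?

15

To finish by day 54, QA pass (duration 11) must start no later than day 43.
Since QA pass (must start by day 43) depends on it, balance pass must finish by day 43. Backing off its 12-day duration gives a latest start of day 31.
Since balance pass (must start by day 31) depends on it, code integration must finish by day 31. Backing off its 12-day duration gives a latest start of day 19.
Asset creation must finish in time for code integration (must start by day 19); QA pass (must start by day 43). The tightest is day 19, so asset creation must start by 19 − 4 = day 15.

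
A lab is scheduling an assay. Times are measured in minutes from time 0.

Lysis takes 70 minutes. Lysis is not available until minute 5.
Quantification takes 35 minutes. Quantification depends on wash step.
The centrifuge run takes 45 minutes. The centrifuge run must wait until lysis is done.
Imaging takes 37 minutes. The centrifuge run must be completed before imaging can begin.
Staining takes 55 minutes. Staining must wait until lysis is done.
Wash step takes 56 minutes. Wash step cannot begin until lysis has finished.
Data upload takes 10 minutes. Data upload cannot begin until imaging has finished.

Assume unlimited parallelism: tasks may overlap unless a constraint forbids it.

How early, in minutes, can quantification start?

131

Lysis cannot begin until its own release at minute 5. It runs from minute 5 to 5 + 70 = minute 75.
After lysis (finishes minute 75), wash step can start at minute 75 and finishes at minute 131.
Quantification waits on wash step (finishes minute 131), so the earliest it can start is minute 131.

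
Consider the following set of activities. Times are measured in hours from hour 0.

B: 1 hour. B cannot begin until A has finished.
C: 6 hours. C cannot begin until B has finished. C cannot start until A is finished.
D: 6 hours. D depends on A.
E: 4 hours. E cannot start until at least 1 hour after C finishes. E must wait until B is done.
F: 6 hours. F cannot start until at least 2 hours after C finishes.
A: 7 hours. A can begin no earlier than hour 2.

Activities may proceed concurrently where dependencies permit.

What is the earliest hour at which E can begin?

A waits on its own release at hour 2, so it starts at hour 2 and finishes at 2 + 7 = hour 9.
B cannot begin until A (finishes hour 9). It runs from hour 9 to 9 + 1 = hour 10.
C cannot start until B (finishes hour 10); A (finishes hour 9). The controlling bound is hour 10, so C finishes at 10 + 6 = hour 16.
E waits on C (finishes hour 16, plus 1-hour gap → hour 17); B (finishes hour 10). The latest of these is hour 17, which is the earliest E can start.

17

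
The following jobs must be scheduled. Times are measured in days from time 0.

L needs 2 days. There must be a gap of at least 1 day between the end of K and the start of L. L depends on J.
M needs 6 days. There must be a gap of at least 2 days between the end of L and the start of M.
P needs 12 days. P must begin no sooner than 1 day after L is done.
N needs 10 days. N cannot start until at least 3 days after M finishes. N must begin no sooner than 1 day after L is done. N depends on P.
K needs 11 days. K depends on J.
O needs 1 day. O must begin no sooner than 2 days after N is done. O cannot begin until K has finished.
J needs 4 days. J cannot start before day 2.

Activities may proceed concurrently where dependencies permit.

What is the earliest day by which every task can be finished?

46

J cannot begin until its own release at day 2. It runs from day 2 to 2 + 4 = day 6.
K cannot begin until J (finishes day 6). It runs from day 6 to 6 + 11 = day 17.
For L: K (finishes day 17, plus 1-day gap → day 18); J (finishes day 6). Taking the maximum gives a start of day 18, and it finishes at 18 + 2 = day 20.
After L (finishes day 20, plus 1-day gap → day 21), P can start at day 21 and finishes at day 33.
M waits on L (finishes day 20, plus 2-day gap → day 22), so it starts at day 22 and finishes at 22 + 6 = day 28.
N cannot start until M (finishes day 28, plus 3-day gap → day 31); L (finishes day 20, plus 1-day gap → day 21); P (finishes day 33). The controlling bound is day 33, so N finishes at 33 + 10 = day 43.
O needs all of N (finishes day 43, plus 2-day gap → day 45); K (finishes day 17). That puts its earliest start at day 45; it finishes at 45 + 1 = day 46.
All tasks are finished once the last one completes. Finish times: J at 6, K at 17, L at 20, M at 28, N at 43, O at 46, P at 33. The latest is day 46.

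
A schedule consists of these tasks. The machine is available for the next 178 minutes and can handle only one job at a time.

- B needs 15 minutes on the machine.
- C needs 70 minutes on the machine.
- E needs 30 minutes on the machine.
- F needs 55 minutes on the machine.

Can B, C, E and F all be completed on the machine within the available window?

Yes

Running back to back, the jobs need 15 + 70 + 30 + 55 = 170 minutes on the machine.
Since 170 ≤ 178, they fit within the window.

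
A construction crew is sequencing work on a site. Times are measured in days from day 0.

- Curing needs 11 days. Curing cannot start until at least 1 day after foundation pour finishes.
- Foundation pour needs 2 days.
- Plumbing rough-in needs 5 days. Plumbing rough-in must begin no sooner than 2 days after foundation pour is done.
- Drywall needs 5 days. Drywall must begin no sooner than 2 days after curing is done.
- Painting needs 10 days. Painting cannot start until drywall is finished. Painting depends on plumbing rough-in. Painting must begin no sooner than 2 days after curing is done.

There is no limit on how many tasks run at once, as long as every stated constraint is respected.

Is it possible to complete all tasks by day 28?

Foundation pour can start immediately at day 0; it finishes at day 2.
After foundation pour (finishes day 2, plus 2-day gap → day 4), plumbing rough-in can start at day 4 and finishes at day 9.
Curing cannot begin until foundation pour (finishes day 2, plus 1-day gap → day 3). It runs from day 3 to 3 + 11 = day 14.
After curing (finishes day 14, plus 2-day gap → day 16), drywall can start at day 16 and finishes at day 21.
Painting needs all of drywall (finishes day 21); plumbing rough-in (finishes day 9); curing (finishes day 14, plus 2-day gap → day 16). That puts its earliest start at day 21; it finishes at 21 + 10 = day 31.
The earliest everything can be done is day 31, which is after the deadline of 28, so it is not possible.

No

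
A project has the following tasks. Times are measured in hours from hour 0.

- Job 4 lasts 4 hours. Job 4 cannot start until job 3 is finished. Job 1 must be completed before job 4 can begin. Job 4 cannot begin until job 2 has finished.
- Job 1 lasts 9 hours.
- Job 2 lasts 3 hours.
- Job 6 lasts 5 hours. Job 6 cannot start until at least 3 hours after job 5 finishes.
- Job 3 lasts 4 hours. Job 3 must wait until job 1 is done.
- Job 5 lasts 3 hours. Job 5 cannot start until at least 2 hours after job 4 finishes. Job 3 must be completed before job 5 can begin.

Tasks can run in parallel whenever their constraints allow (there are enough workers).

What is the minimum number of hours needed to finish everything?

Nothing blocks job 2, so it runs from hour 0 to hour 3.
Job 1 has no prerequisites, so it starts at hour 0 and finishes at hour 9.
Job 3 waits on job 1 (finishes hour 9), so it starts at hour 9 and finishes at 9 + 4 = hour 13.
Job 4 cannot start until job 3 (finishes hour 13); job 1 (finishes hour 9); job 2 (finishes hour 3). The controlling bound is hour 13, so job 4 finishes at 13 + 4 = hour 17.
Job 5 has to wait for job 4 (finishes hour 17, plus 2-hour gap → hour 19); job 3 (finishes hour 13). The latest of these is hour 19, so job 5 runs hour 19 to 19 + 3 = hour 22.
Job 6 cannot begin until job 5 (finishes hour 22, plus 3-hour gap → hour 25). It runs from hour 25 to 25 + 5 = hour 30.
All tasks are finished once the last one completes. Finish times: Job 1 at 9, Job 2 at 3, Job 3 at 13, Job 4 at 17, Job 5 at 22, Job 6 at 30. The latest is hour 30.

30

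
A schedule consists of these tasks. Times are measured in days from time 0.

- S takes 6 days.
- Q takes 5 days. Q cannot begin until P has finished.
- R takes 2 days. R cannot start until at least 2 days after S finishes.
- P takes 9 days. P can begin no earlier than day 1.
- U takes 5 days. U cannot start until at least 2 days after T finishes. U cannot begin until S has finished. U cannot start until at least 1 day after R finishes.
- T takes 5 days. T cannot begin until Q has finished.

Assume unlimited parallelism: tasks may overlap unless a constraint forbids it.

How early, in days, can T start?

15

P waits on its own release at day 1, so it starts at day 1 and finishes at 1 + 9 = day 10.
Q waits on P (finishes day 10), so it starts at day 10 and finishes at 10 + 5 = day 15.
T waits on Q (finishes day 15), so the earliest it can start is day 15.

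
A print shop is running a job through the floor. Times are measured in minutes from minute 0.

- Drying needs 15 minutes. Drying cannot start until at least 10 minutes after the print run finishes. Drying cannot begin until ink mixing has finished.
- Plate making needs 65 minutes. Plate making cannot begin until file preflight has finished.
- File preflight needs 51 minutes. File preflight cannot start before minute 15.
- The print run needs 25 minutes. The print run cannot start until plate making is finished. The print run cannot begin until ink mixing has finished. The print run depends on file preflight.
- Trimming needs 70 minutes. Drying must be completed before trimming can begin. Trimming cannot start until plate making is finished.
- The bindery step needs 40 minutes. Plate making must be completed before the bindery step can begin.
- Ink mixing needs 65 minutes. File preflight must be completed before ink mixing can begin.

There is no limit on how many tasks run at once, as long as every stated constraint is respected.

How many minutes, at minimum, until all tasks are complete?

251

After its own release at minute 15, file preflight can start at minute 15 and finishes at minute 66.
After file preflight (finishes minute 66), ink mixing can start at minute 66 and finishes at minute 131.
Plate making waits on file preflight (finishes minute 66), so it starts at minute 66 and finishes at 66 + 65 = minute 131.
After plate making (finishes minute 131), the bindery step can start at minute 131 and finishes at minute 171.
The print run needs all of plate making (finishes minute 131); ink mixing (finishes minute 131); file preflight (finishes minute 66). That puts its earliest start at minute 131; it finishes at 131 + 25 = minute 156.
Drying needs all of the print run (finishes minute 156, plus 10-minute gap → minute 166); ink mixing (finishes minute 131). That puts its earliest start at minute 166; it finishes at 166 + 15 = minute 181.
For trimming: drying (finishes minute 181); plate making (finishes minute 131). Taking the maximum gives a start of minute 181, and it finishes at 181 + 70 = minute 251.
All tasks are finished once the last one completes. Finish times: File preflight at 66, Plate making at 131, Ink mixing at 131, The print run at 156, Drying at 181, Trimming at 251, The bindery step at 171. The latest is minute 251.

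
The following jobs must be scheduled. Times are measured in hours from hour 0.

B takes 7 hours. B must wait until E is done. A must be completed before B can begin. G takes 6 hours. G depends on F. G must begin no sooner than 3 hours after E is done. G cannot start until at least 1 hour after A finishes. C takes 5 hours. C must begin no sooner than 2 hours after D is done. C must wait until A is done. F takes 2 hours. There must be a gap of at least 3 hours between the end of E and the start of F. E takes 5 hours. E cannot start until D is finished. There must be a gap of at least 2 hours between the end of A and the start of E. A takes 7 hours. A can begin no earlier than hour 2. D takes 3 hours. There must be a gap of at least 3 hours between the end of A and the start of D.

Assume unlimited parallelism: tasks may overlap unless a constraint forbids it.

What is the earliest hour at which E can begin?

A waits on its own release at hour 2, so it starts at hour 2 and finishes at 2 + 7 = hour 9.
D waits on A (finishes hour 9, plus 3-hour gap → hour 12), so it starts at hour 12 and finishes at 12 + 3 = hour 15.
E waits on D (finishes hour 15); A (finishes hour 9, plus 2-hour gap → hour 11). The latest of these is hour 15, which is the earliest E can start.

15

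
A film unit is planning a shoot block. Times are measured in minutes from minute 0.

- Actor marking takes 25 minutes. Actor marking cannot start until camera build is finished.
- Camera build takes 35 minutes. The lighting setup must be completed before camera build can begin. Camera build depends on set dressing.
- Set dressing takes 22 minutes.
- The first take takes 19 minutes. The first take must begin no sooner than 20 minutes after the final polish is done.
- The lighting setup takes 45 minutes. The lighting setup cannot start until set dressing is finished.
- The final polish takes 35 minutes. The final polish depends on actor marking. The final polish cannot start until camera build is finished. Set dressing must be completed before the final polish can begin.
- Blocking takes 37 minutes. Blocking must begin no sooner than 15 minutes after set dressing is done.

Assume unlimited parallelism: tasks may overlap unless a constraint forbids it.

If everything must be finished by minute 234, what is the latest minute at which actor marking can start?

135

Nothing follows the first take; the deadline of minute 234 is its only limit. It must start by 234 − 19 = minute 215.
The final polish must finish before the first take (must start by minute 215, minus 20-minute gap → minute 195). With a 35-minute duration, the final polish must start by 195 − 35 = minute 160.
Actor marking must finish before the final polish (must start by minute 160). With a 25-minute duration, actor marking must start by 160 − 25 = minute 135.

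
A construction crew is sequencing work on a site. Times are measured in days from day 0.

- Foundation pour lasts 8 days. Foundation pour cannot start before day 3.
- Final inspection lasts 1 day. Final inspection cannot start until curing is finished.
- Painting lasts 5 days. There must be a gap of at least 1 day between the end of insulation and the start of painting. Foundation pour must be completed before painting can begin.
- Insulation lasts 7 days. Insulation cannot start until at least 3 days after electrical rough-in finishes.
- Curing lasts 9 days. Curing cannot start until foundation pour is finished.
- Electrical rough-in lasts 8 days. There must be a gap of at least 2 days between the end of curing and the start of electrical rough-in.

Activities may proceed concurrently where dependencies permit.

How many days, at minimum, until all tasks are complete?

46

Foundation pour waits on its own release at day 3, so it starts at day 3 and finishes at 3 + 8 = day 11.
Curing cannot begin until foundation pour (finishes day 11). It runs from day 11 to 11 + 9 = day 20.
After curing (finishes day 20), final inspection can start at day 20 and finishes at day 21.
Electrical rough-in cannot begin until curing (finishes day 20, plus 2-day gap → day 22). It runs from day 22 to 22 + 8 = day 30.
After electrical rough-in (finishes day 30, plus 3-day gap → day 33), insulation can start at day 33 and finishes at day 40.
Painting needs all of insulation (finishes day 40, plus 1-day gap → day 41); foundation pour (finishes day 11). That puts its earliest start at day 41; it finishes at 41 + 5 = day 46.
All tasks are finished once the last one completes. Finish times: Foundation pour at 11, Curing at 20, Electrical rough-in at 30, Insulation at 40, Painting at 46, Final inspection at 21. The latest is day 46.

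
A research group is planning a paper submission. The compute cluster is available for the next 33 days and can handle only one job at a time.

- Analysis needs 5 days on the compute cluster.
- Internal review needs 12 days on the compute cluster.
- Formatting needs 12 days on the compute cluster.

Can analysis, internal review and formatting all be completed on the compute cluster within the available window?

Yes

Running back to back, the jobs need 5 + 12 + 12 = 29 days on the compute cluster.
Since 29 ≤ 33, they fit within the window.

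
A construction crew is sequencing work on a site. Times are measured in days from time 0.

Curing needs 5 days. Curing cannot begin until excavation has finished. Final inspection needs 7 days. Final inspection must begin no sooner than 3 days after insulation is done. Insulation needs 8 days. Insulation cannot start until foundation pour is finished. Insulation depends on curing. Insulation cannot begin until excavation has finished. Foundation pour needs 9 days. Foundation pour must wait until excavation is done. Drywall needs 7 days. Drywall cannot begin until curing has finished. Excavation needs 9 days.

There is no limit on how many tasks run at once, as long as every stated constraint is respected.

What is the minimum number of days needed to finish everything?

Excavation can start immediately at day 0; it finishes at day 9.
Curing cannot begin until excavation (finishes day 9). It runs from day 9 to 9 + 5 = day 14.
Drywall cannot begin until curing (finishes day 14). It runs from day 14 to 14 + 7 = day 21.
After excavation (finishes day 9), foundation pour can start at day 9 and finishes at day 18.
For insulation: foundation pour (finishes day 18); curing (finishes day 14); excavation (finishes day 9). Taking the maximum gives a start of day 18, and it finishes at 18 + 8 = day 26.
Final inspection cannot begin until insulation (finishes day 26, plus 3-day gap → day 29). It runs from day 29 to 29 + 7 = day 36.
All tasks are finished once the last one completes. Finish times: Excavation at 9, Foundation pour at 18, Curing at 14, Insulation at 26, Drywall at 21, Final inspection at 36. The latest is day 36.

36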